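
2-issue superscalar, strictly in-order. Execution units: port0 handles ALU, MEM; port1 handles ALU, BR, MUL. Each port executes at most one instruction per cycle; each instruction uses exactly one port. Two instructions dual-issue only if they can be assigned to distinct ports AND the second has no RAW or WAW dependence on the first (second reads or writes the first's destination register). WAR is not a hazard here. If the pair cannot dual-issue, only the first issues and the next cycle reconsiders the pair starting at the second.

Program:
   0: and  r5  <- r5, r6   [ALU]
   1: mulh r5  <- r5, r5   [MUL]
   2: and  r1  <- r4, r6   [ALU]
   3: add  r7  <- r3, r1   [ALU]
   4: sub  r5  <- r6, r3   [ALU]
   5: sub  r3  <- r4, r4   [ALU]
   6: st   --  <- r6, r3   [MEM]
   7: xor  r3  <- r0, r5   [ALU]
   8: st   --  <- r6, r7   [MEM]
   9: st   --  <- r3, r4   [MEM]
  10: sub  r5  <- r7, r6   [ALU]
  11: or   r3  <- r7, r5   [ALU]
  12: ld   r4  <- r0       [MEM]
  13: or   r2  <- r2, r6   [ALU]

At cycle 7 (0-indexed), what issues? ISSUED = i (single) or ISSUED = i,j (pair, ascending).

c0: i0 and  RAW+WAW r5
c1: i1+i2 mulh;and  pair
c2: i3+i4 add;sub  pair
c3: i5 sub  RAW r3
c4: i6+i7 st;xor  pair
c5: i8 st  no-port MEM/MEM
c6: i9+i10 st;sub  pair
c7: i11+i12 or;ld  pair
c8: i13 or  tail

ISSUED = 11,12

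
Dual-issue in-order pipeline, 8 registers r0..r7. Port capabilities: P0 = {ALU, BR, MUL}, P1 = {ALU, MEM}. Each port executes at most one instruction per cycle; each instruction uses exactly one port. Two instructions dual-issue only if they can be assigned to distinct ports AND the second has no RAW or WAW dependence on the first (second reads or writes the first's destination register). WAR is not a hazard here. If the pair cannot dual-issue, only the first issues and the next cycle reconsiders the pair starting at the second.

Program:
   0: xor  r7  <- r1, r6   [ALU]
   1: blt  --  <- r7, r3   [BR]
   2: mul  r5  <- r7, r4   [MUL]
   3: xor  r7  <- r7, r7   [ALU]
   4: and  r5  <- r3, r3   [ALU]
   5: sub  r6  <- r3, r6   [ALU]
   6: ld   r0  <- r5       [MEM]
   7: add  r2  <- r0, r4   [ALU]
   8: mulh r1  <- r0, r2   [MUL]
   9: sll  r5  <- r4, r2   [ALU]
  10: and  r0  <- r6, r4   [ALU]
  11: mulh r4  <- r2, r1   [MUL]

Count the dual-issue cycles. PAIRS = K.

PAIRS = 4

t=0 i0:xor.ALU ; RAW r7
t=1 i1:blt.BR ; no-port BR/MUL
t=2 i2&i3:mul.MUL/xor.ALU ; pair
t=3 i4&i5:and.ALU/sub.ALU ; pair
t=4 i6:ld.MEM ; RAW r0
t=5 i7:add.ALU ; RAW r2
t=6 i8&i9:mulh.MUL/sll.ALU ; pair
t=7 i10&i11:and.ALU/mulh.MUL ; pair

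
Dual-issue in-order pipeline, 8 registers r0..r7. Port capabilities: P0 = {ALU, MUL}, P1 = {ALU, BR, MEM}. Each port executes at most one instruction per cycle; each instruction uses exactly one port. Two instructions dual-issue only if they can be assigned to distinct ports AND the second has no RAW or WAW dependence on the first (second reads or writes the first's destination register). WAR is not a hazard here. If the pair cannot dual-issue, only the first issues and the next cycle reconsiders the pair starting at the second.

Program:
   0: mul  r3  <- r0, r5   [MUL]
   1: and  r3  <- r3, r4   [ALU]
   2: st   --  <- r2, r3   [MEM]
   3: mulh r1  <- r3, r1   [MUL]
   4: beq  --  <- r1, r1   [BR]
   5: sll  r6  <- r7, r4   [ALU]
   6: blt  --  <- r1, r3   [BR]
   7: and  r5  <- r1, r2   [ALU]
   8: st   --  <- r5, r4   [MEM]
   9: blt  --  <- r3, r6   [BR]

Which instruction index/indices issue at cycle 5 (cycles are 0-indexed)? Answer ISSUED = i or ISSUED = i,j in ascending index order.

[0] i0  mul  -- RAW+WAW r3
[1] i1  and  -- RAW r3
[2] i2/i3  st;mulh  -- 2-wide
[3] i4/i5  beq;sll  -- 2-wide
[4] i6/i7  blt;and  -- 2-wide
[5] i8  st  -- no-port MEM/BR
[6] i9  blt  -- tail

ISSUED = 8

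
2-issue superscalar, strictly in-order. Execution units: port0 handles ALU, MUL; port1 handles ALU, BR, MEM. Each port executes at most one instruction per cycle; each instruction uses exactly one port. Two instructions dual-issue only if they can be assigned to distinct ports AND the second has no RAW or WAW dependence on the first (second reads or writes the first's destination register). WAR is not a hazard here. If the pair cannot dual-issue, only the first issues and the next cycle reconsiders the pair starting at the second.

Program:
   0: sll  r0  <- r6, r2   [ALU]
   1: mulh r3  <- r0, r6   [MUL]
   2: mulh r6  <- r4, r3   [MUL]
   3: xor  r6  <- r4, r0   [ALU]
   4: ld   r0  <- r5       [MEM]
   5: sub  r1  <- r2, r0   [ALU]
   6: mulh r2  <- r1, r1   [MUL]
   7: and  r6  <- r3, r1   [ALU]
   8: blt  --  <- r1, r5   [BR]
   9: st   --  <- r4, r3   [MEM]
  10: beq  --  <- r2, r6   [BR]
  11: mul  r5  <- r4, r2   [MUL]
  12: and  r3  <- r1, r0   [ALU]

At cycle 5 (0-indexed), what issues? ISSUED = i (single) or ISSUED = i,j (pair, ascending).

#0 head=0: sll.ALU i0 RAW r0
#1 head=1: mulh.MUL i1 no-port MUL/MUL
#2 head=2: mulh.MUL i2 WAW r6
#3 head=3: xor.ALU+ld.MEM i3&i4 dual
#4 head=5: sub.ALU i5 RAW r1
#5 head=6: mulh.MUL+and.ALU i6&i7 dual
#6 head=8: blt.BR i8 no-port BR/MEM
#7 head=9: st.MEM i9 no-port MEM/BR
#8 head=10: beq.BR+mul.MUL i10&i11 dual
#9 head=12: and.ALU i12 tail

ISSUED = 6,7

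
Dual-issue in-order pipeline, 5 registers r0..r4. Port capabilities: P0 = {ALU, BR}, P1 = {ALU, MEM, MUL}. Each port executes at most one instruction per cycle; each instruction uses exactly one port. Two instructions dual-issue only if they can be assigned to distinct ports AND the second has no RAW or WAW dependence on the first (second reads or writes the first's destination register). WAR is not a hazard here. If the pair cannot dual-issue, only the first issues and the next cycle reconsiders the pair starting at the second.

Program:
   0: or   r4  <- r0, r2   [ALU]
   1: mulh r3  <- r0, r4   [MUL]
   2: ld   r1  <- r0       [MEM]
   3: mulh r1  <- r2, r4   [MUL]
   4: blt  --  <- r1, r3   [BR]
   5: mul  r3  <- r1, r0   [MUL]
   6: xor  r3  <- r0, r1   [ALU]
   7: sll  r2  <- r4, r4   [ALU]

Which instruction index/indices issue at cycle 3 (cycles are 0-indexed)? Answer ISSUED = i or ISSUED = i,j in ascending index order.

ISSUED = 3

t=0 i0:or.ALU ; RAW r4
t=1 i1:mulh.MUL ; no-port MUL/MEM
t=2 i2:ld.MEM ; no-port MEM/MUL
t=3 i3:mulh.MUL ; RAW r1
t=4 i4/i5:blt.BR/mul.MUL ; 2-wide
t=5 i6/i7:xor.ALU/sll.ALU ; 2-wide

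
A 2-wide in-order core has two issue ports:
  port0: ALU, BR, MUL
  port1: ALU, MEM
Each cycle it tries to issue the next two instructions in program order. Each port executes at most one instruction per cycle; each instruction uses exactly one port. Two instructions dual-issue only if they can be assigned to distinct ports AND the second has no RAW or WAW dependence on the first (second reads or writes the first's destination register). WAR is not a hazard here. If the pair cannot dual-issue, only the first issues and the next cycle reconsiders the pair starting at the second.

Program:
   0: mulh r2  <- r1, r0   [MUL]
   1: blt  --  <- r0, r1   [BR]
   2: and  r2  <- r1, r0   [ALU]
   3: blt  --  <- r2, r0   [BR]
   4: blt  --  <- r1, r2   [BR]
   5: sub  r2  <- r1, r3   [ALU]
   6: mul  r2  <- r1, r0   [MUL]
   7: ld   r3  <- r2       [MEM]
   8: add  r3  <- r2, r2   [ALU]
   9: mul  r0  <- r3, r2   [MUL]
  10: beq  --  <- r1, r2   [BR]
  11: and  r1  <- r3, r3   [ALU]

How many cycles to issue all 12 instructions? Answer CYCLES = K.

0. mulh @i0  | no-port MUL/BR
1. blt and @i1+i2  | dual
2. blt @i3  | no-port BR/BR
3. blt sub @i4+i5  | dual
4. mul @i6  | RAW r2
5. ld @i7  | WAW r3
6. add @i8  | RAW r3
7. mul @i9  | no-port MUL/BR
8. beq and @i10+i11  | dual

CYCLES = 9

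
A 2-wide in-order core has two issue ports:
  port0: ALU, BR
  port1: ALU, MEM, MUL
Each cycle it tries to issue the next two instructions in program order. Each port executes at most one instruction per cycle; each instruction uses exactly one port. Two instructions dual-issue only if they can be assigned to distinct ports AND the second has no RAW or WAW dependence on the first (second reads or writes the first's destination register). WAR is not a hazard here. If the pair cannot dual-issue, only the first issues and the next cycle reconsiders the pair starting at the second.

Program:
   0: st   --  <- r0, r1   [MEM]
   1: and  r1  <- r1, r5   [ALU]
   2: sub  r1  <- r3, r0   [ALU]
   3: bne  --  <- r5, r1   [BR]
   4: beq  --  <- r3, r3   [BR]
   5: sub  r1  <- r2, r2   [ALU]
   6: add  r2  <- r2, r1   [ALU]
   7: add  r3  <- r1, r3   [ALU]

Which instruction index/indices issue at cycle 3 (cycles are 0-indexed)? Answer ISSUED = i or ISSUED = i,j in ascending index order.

c0: i0&i1 st/and  pair
c1: i2 sub  RAW r1
c2: i3 bne  no-port BR/BR
c3: i4&i5 beq/sub  pair
c4: i6&i7 add/add  pair

ISSUED = 4,5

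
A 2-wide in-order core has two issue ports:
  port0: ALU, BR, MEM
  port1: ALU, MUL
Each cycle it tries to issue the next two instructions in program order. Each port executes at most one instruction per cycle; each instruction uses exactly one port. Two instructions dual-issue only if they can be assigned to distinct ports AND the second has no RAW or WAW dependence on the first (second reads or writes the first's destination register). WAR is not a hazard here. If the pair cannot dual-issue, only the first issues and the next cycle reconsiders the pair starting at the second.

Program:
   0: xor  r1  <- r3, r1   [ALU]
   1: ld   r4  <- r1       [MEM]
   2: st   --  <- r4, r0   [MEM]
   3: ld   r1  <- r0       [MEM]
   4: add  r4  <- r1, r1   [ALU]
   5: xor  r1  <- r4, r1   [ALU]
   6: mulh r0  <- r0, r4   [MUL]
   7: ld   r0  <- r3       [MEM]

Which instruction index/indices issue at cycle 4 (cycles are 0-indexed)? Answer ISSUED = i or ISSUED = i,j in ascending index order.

ISSUED = 4

  cy0 -> i0 (xor.ALU) RAW r1
  cy1 -> i1 (ld.MEM) no-port MEM/MEM
  cy2 -> i2 (st.MEM) no-port MEM/MEM
  cy3 -> i3 (ld.MEM) RAW r1
  cy4 -> i4 (add.ALU) RAW r4
  cy5 -> i5&i6 (xor.ALU mulh.MUL) dual
  cy6 -> i7 (ld.MEM) tail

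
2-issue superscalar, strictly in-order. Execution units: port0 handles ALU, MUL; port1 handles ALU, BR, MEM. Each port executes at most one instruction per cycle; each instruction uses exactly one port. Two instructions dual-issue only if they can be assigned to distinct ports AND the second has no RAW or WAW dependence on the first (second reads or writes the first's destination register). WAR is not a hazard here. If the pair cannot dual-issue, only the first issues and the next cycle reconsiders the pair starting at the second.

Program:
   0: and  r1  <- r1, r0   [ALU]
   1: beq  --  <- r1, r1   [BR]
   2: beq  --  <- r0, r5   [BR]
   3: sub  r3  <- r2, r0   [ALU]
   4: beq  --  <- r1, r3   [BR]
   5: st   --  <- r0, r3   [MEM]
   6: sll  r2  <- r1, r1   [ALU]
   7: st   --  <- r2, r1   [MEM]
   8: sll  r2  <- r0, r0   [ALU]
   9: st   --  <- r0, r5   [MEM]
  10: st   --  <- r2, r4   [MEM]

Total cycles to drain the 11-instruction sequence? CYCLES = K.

CYCLES = 8

  cy0 -> i0 (and.ALU) RAW r1
  cy1 -> i1 (beq.BR) no-port BR/BR
  cy2 -> i2&i3 (beq.BR sub.ALU) dual
  cy3 -> i4 (beq.BR) no-port BR/MEM
  cy4 -> i5&i6 (st.MEM sll.ALU) dual
  cy5 -> i7&i8 (st.MEM sll.ALU) dual
  cy6 -> i9 (st.MEM) no-port MEM/MEM
  cy7 -> i10 (st.MEM) tail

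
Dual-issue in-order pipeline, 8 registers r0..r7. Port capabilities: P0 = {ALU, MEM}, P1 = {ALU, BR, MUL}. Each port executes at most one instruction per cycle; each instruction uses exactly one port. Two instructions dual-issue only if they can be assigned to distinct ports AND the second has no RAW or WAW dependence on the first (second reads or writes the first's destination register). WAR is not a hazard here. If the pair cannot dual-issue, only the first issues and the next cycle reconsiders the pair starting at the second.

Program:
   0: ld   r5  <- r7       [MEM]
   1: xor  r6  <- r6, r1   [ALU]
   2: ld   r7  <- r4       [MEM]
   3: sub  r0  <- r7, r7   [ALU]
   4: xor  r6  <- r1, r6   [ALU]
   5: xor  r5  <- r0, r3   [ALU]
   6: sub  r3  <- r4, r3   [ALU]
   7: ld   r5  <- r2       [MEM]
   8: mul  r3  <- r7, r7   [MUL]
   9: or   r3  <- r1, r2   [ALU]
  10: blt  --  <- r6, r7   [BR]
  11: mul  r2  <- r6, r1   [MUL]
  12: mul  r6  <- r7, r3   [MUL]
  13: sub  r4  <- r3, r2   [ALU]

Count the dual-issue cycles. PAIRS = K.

[0] i0,i1  ld.MEM;xor.ALU  -- pair
[1] i2  ld.MEM  -- RAW r7
[2] i3,i4  sub.ALU;xor.ALU  -- pair
[3] i5,i6  xor.ALU;sub.ALU  -- pair
[4] i7,i8  ld.MEM;mul.MUL  -- pair
[5] i9,i10  or.ALU;blt.BR  -- pair
[6] i11  mul.MUL  -- no-port MUL/MUL
[7] i12,i13  mul.MUL;sub.ALU  -- pair

PAIRS = 6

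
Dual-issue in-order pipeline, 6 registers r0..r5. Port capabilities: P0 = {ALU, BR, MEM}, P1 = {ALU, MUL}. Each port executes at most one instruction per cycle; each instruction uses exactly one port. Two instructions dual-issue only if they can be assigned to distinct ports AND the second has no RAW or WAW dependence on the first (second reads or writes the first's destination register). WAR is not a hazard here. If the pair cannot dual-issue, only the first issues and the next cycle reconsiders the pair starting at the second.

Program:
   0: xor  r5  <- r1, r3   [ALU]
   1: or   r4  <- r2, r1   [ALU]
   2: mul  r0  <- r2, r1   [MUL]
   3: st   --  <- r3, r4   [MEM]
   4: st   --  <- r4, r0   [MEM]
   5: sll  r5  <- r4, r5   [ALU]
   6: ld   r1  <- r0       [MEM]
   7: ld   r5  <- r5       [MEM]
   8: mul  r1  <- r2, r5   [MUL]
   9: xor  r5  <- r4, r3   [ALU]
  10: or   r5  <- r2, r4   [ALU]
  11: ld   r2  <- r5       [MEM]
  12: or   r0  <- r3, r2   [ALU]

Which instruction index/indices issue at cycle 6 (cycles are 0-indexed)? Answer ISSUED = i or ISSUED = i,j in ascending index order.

#0 head=0: xor.ALU or.ALU i0,i1 dual
#1 head=2: mul.MUL st.MEM i2,i3 dual
#2 head=4: st.MEM sll.ALU i4,i5 dual
#3 head=6: ld.MEM i6 no-port MEM/MEM
#4 head=7: ld.MEM i7 RAW r5
#5 head=8: mul.MUL xor.ALU i8,i9 dual
#6 head=10: or.ALU i10 RAW r5
#7 head=11: ld.MEM i11 RAW r2
#8 head=12: or.ALU i12 tail

ISSUED = 10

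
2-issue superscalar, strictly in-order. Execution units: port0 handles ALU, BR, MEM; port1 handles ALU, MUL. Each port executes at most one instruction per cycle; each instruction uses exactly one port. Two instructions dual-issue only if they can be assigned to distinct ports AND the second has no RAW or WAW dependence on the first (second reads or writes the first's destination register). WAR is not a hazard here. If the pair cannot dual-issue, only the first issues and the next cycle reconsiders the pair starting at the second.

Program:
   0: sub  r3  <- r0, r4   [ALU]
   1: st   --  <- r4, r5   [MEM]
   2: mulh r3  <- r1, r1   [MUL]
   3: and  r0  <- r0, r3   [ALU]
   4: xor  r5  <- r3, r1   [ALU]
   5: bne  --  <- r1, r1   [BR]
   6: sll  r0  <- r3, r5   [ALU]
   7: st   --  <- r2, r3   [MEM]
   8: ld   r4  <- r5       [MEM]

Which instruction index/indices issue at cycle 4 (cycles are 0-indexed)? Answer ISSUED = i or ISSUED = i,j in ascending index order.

0. sub st @i0/i1  | pair
1. mulh @i2  | RAW r3
2. and xor @i3/i4  | pair
3. bne sll @i5/i6  | pair
4. st @i7  | no-port MEM/MEM
5. ld @i8  | tail

ISSUED = 7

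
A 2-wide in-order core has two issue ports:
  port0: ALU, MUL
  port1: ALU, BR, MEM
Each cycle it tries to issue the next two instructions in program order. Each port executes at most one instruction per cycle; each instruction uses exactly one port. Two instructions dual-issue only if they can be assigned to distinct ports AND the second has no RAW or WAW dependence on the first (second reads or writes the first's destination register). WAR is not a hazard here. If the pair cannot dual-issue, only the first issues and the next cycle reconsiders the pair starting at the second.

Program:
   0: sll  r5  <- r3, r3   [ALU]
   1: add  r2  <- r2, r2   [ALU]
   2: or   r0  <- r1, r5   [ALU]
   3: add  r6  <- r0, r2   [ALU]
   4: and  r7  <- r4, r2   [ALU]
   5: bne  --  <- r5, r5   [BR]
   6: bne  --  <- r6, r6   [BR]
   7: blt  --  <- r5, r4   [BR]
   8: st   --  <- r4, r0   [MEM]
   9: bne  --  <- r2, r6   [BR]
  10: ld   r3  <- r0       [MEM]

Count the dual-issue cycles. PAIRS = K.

PAIRS = 2

c0: i0/i1 sll add  dual
c1: i2 or  RAW r0
c2: i3/i4 add and  dual
c3: i5 bne  no-port BR/BR
c4: i6 bne  no-port BR/BR
c5: i7 blt  no-port BR/MEM
c6: i8 st  no-port MEM/BR
c7: i9 bne  no-port BR/MEM
c8: i10 ld  tail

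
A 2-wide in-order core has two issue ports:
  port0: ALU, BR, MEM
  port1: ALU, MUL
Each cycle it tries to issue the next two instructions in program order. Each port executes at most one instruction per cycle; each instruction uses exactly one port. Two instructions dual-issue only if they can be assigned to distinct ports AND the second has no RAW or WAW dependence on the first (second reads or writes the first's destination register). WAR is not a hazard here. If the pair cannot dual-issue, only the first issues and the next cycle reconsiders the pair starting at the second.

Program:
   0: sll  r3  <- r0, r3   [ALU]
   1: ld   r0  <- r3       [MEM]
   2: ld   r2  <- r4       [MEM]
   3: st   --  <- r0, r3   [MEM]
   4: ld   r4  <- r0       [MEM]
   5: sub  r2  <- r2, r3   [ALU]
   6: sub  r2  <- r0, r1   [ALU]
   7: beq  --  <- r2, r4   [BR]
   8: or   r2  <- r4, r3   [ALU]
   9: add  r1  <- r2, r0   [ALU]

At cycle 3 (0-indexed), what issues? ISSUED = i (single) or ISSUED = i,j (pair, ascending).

ISSUED = 3

t=0 i0:sll ; RAW r3
t=1 i1:ld ; no-port MEM/MEM
t=2 i2:ld ; no-port MEM/MEM
t=3 i3:st ; no-port MEM/MEM
t=4 i4/i5:ld sub ; 2-wide
t=5 i6:sub ; RAW r2
t=6 i7/i8:beq or ; 2-wide
t=7 i9:add ; tail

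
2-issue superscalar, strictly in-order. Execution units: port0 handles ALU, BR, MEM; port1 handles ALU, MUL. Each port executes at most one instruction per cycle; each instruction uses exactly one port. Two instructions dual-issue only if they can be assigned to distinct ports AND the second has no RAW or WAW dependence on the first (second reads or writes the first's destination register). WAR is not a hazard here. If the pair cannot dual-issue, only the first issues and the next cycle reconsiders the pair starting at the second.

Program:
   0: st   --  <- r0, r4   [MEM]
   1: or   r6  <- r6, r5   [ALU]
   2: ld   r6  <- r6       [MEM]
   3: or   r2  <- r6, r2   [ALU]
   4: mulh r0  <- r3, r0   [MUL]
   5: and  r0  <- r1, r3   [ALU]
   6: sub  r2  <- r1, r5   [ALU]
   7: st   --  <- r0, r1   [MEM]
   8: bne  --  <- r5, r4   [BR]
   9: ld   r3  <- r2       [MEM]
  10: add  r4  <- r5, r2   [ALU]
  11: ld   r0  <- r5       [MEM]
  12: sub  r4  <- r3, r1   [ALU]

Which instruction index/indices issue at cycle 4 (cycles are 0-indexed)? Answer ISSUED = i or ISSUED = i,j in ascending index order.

  cy0 -> i0+i1 (st;or) 2-wide
  cy1 -> i2 (ld) RAW r6
  cy2 -> i3+i4 (or;mulh) 2-wide
  cy3 -> i5+i6 (and;sub) 2-wide
  cy4 -> i7 (st) no-port MEM/BR
  cy5 -> i8 (bne) no-port BR/MEM
  cy6 -> i9+i10 (ld;add) 2-wide
  cy7 -> i11+i12 (ld;sub) 2-wide

ISSUED = 7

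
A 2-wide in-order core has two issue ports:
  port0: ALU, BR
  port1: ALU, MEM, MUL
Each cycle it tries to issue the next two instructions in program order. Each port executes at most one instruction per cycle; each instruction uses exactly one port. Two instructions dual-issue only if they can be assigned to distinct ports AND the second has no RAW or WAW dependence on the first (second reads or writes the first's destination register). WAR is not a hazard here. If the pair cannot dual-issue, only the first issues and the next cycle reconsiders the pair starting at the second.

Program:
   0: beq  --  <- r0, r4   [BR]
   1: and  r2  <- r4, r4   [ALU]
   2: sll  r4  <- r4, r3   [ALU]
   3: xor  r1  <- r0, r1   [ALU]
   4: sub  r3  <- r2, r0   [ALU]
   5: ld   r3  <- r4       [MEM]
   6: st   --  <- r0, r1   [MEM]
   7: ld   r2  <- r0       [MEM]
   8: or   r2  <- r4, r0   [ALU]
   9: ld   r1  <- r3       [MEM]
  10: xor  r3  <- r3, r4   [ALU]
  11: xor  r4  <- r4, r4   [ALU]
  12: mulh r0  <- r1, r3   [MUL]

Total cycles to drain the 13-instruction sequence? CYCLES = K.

CYCLES = 9

c0: i0/i1 beq.BR and.ALU  2-wide
c1: i2/i3 sll.ALU xor.ALU  2-wide
c2: i4 sub.ALU  WAW r3
c3: i5 ld.MEM  no-port MEM/MEM
c4: i6 st.MEM  no-port MEM/MEM
c5: i7 ld.MEM  WAW r2
c6: i8/i9 or.ALU ld.MEM  2-wide
c7: i10/i11 xor.ALU xor.ALU  2-wide
c8: i12 mulh.MUL  tail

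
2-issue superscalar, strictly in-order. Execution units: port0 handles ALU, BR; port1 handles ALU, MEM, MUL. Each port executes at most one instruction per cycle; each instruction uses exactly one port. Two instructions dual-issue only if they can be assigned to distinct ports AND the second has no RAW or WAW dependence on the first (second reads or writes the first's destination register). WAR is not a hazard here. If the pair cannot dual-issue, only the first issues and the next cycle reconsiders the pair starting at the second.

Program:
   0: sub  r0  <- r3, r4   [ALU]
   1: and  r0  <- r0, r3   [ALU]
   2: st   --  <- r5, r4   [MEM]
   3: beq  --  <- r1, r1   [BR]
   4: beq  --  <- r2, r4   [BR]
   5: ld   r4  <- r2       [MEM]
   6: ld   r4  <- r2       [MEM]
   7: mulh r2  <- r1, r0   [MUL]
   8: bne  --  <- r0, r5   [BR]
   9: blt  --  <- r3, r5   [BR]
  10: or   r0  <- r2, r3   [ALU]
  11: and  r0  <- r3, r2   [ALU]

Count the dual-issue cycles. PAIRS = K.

PAIRS = 4

c0: i0 sub  RAW+WAW r0
c1: i1&i2 and;st  dual
c2: i3 beq  no-port BR/BR
c3: i4&i5 beq;ld  dual
c4: i6 ld  no-port MEM/MUL
c5: i7&i8 mulh;bne  dual
c6: i9&i10 blt;or  dual
c7: i11 and  tail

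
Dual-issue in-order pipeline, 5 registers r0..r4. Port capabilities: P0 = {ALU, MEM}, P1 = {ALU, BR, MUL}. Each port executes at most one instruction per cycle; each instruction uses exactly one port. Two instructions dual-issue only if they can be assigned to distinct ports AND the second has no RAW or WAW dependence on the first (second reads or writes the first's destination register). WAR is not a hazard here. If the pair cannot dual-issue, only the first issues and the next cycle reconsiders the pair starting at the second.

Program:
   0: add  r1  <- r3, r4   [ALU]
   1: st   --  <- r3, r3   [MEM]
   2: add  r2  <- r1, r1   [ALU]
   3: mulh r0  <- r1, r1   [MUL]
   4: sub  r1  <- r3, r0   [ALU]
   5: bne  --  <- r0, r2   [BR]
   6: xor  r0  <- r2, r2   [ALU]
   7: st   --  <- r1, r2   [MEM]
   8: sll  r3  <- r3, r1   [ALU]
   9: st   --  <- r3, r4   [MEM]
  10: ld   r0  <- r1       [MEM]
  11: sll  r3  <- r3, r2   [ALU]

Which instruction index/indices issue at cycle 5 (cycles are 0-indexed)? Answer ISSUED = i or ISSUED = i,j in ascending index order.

ISSUED = 9

[0] i0,i1  add.ALU st.MEM  -- 2-wide
[1] i2,i3  add.ALU mulh.MUL  -- 2-wide
[2] i4,i5  sub.ALU bne.BR  -- 2-wide
[3] i6,i7  xor.ALU st.MEM  -- 2-wide
[4] i8  sll.ALU  -- RAW r3
[5] i9  st.MEM  -- no-port MEM/MEM
[6] i10,i11  ld.MEM sll.ALU  -- 2-wide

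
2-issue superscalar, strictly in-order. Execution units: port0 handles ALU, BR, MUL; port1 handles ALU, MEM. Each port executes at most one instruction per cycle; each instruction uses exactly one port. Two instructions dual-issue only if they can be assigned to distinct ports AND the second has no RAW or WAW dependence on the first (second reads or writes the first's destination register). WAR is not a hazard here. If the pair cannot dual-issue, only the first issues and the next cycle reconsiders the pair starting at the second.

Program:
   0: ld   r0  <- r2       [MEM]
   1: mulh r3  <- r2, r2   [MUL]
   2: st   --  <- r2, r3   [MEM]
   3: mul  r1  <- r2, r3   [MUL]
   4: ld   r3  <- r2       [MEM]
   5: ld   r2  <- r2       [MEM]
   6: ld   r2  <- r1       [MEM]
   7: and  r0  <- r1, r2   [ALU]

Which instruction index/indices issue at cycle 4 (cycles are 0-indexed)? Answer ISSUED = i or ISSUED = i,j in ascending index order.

ISSUED = 6

0. ld.MEM;mulh.MUL @i0+i1  | 2-wide
1. st.MEM;mul.MUL @i2+i3  | 2-wide
2. ld.MEM @i4  | no-port MEM/MEM
3. ld.MEM @i5  | no-port MEM/MEM
4. ld.MEM @i6  | RAW r2
5. and.ALU @i7  | tail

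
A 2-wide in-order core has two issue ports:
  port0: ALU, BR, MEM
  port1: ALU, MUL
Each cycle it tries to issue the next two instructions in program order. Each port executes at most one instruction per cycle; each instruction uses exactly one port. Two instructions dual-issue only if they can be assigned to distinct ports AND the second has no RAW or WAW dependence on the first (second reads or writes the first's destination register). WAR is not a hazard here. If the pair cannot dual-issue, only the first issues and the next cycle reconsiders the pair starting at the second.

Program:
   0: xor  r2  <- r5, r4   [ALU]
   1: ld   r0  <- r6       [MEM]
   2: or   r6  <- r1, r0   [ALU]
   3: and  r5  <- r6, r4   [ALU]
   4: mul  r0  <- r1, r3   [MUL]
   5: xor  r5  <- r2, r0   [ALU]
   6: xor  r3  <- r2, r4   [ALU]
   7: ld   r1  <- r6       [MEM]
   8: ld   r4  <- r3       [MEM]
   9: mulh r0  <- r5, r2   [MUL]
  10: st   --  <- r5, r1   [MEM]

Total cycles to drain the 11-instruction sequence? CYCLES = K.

0. xor.ALU/ld.MEM @i0&i1  | dual
1. or.ALU @i2  | RAW r6
2. and.ALU/mul.MUL @i3&i4  | dual
3. xor.ALU/xor.ALU @i5&i6  | dual
4. ld.MEM @i7  | no-port MEM/MEM
5. ld.MEM/mulh.MUL @i8&i9  | dual
6. st.MEM @i10  | tail

CYCLES = 7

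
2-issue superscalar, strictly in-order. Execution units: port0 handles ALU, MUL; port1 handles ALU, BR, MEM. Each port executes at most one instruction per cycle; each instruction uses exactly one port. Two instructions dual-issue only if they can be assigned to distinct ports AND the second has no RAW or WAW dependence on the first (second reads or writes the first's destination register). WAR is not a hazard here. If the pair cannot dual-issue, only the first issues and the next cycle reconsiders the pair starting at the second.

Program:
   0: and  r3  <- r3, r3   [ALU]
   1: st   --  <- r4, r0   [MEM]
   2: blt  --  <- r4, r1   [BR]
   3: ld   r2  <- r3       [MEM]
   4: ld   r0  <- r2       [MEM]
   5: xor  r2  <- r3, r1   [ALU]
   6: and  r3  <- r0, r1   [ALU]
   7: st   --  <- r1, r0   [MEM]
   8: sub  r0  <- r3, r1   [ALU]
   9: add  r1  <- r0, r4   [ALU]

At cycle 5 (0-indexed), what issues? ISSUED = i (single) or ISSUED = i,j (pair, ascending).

t=0 i0,i1:and.ALU;st.MEM ; dual
t=1 i2:blt.BR ; no-port BR/MEM
t=2 i3:ld.MEM ; no-port MEM/MEM
t=3 i4,i5:ld.MEM;xor.ALU ; dual
t=4 i6,i7:and.ALU;st.MEM ; dual
t=5 i8:sub.ALU ; RAW r0
t=6 i9:add.ALU ; tail

ISSUED = 8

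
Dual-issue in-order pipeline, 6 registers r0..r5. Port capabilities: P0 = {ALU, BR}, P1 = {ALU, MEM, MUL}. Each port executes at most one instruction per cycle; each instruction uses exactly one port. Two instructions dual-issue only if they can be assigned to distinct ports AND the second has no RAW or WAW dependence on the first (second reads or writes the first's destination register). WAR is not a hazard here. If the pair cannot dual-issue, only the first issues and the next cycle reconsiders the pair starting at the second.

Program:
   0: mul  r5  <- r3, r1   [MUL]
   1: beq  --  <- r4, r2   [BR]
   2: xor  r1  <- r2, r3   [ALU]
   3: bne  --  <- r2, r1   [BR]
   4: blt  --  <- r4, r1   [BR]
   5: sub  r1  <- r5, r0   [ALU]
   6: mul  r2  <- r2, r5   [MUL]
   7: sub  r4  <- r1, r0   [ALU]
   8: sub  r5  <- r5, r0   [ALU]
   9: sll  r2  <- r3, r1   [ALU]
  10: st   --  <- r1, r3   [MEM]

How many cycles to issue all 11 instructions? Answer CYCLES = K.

  cy0 -> i0/i1 (mul beq) 2-wide
  cy1 -> i2 (xor) RAW r1
  cy2 -> i3 (bne) no-port BR/BR
  cy3 -> i4/i5 (blt sub) 2-wide
  cy4 -> i6/i7 (mul sub) 2-wide
  cy5 -> i8/i9 (sub sll) 2-wide
  cy6 -> i10 (st) tail

CYCLES = 7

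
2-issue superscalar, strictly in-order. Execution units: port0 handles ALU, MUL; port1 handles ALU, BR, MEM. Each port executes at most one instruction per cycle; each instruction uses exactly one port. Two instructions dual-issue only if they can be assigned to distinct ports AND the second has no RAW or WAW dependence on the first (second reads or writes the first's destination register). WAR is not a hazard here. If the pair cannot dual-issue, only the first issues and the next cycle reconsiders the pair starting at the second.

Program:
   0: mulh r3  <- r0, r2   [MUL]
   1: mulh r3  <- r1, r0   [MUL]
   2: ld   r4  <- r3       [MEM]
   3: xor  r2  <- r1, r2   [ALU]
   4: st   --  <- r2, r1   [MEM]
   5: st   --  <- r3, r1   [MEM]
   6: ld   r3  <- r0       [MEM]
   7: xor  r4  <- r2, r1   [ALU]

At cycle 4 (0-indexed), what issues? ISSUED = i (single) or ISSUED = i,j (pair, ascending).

0. mulh.MUL @i0  | no-port MUL/MUL
1. mulh.MUL @i1  | RAW r3
2. ld.MEM xor.ALU @i2,i3  | dual
3. st.MEM @i4  | no-port MEM/MEM
4. st.MEM @i5  | no-port MEM/MEM
5. ld.MEM xor.ALU @i6,i7  | dual

ISSUED = 5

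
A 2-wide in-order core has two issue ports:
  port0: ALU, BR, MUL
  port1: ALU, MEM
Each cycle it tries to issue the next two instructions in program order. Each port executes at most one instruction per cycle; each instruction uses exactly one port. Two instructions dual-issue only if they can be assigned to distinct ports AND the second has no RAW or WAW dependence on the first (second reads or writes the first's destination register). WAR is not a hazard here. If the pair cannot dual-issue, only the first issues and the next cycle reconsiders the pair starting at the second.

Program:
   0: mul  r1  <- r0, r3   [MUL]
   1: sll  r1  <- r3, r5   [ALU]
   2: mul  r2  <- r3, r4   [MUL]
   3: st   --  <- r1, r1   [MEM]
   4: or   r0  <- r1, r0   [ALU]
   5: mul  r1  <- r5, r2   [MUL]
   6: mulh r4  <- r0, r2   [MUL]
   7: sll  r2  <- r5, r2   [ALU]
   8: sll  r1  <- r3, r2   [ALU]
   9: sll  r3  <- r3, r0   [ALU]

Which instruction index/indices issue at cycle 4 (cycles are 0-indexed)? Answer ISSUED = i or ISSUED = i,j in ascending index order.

ISSUED = 6,7

#0 head=0: mul i0 WAW r1
#1 head=1: sll;mul i1&i2 dual
#2 head=3: st;or i3&i4 dual
#3 head=5: mul i5 no-port MUL/MUL
#4 head=6: mulh;sll i6&i7 dual
#5 head=8: sll;sll i8&i9 dual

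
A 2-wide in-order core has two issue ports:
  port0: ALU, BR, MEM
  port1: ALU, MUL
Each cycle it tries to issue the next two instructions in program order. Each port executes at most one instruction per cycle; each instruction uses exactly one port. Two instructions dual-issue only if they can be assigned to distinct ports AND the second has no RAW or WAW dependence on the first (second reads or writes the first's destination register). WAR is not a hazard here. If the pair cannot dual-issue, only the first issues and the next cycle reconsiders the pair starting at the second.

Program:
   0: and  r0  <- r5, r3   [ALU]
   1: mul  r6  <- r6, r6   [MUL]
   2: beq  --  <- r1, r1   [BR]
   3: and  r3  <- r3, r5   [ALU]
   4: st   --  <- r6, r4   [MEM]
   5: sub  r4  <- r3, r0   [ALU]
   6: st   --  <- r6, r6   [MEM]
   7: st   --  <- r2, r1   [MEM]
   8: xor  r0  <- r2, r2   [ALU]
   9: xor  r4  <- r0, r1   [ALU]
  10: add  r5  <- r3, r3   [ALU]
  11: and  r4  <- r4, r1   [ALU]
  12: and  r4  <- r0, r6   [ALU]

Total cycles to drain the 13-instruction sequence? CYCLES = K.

CYCLES = 8

  cy0 -> i0/i1 (and.ALU/mul.MUL) dual
  cy1 -> i2/i3 (beq.BR/and.ALU) dual
  cy2 -> i4/i5 (st.MEM/sub.ALU) dual
  cy3 -> i6 (st.MEM) no-port MEM/MEM
  cy4 -> i7/i8 (st.MEM/xor.ALU) dual
  cy5 -> i9/i10 (xor.ALU/add.ALU) dual
  cy6 -> i11 (and.ALU) WAW r4
  cy7 -> i12 (and.ALU) tail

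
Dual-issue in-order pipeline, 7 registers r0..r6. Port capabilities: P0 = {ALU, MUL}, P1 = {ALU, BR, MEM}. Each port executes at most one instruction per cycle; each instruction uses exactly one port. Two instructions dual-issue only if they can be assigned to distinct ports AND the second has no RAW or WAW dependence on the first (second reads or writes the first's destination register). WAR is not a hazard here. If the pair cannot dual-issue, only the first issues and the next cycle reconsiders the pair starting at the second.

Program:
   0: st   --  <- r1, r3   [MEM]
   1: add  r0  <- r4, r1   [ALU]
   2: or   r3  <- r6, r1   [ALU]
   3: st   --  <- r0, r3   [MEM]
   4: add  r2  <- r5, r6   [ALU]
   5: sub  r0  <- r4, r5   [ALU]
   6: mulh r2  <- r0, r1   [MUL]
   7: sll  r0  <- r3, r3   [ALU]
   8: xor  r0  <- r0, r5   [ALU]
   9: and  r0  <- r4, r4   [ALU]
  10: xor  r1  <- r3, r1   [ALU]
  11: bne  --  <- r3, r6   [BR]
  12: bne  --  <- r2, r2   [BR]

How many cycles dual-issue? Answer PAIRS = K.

PAIRS = 4

  cy0 -> i0,i1 (st.MEM;add.ALU) dual
  cy1 -> i2 (or.ALU) RAW r3
  cy2 -> i3,i4 (st.MEM;add.ALU) dual
  cy3 -> i5 (sub.ALU) RAW r0
  cy4 -> i6,i7 (mulh.MUL;sll.ALU) dual
  cy5 -> i8 (xor.ALU) WAW r0
  cy6 -> i9,i10 (and.ALU;xor.ALU) dual
  cy7 -> i11 (bne.BR) no-port BR/BR
  cy8 -> i12 (bne.BR) tail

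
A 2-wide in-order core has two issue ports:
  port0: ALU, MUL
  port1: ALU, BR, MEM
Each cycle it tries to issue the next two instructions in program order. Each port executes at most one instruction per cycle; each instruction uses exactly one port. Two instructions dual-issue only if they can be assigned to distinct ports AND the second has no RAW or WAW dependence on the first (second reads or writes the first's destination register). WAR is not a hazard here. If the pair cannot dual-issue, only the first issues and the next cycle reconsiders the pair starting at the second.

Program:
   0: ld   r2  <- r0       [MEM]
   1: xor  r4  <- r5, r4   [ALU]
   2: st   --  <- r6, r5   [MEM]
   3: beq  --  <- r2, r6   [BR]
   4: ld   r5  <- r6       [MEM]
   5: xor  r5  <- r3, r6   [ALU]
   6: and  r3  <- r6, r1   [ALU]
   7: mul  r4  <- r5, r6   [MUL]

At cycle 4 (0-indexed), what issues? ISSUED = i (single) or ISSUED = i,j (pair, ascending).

ISSUED = 5,6

t=0 i0,i1:ld+xor ; pair
t=1 i2:st ; no-port MEM/BR
t=2 i3:beq ; no-port BR/MEM
t=3 i4:ld ; WAW r5
t=4 i5,i6:xor+and ; pair
t=5 i7:mul ; tail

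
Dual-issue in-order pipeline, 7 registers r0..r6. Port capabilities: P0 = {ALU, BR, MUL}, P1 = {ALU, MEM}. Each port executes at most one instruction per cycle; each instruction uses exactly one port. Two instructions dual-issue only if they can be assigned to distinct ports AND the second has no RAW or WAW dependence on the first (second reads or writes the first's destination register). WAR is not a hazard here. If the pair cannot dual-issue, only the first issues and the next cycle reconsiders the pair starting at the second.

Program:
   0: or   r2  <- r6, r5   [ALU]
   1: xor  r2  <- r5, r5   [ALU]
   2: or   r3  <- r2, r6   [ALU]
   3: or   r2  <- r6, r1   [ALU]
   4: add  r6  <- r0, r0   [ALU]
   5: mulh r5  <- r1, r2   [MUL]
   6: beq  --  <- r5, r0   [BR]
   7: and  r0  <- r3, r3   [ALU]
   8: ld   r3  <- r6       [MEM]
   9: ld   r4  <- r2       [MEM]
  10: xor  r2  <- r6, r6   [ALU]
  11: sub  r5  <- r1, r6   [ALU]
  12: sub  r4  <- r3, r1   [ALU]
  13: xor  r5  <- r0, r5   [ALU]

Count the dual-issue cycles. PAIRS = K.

c0: i0 or.ALU  WAW r2
c1: i1 xor.ALU  RAW r2
c2: i2,i3 or.ALU+or.ALU  dual
c3: i4,i5 add.ALU+mulh.MUL  dual
c4: i6,i7 beq.BR+and.ALU  dual
c5: i8 ld.MEM  no-port MEM/MEM
c6: i9,i10 ld.MEM+xor.ALU  dual
c7: i11,i12 sub.ALU+sub.ALU  dual
c8: i13 xor.ALU  tail

PAIRS = 5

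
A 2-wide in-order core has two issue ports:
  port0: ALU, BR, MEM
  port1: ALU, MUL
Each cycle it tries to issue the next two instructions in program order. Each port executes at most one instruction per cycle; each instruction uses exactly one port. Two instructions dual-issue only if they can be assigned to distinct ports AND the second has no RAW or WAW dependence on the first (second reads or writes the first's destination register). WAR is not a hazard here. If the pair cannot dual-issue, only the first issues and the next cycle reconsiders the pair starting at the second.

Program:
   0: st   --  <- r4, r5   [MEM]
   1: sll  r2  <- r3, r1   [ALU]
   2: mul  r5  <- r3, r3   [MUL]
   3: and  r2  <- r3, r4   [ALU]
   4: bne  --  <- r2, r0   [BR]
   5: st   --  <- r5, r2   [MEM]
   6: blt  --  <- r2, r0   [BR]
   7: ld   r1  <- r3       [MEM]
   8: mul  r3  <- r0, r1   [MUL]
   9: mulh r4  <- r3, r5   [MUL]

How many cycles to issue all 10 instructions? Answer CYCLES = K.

CYCLES = 8

  cy0 -> i0+i1 (st.MEM sll.ALU) dual
  cy1 -> i2+i3 (mul.MUL and.ALU) dual
  cy2 -> i4 (bne.BR) no-port BR/MEM
  cy3 -> i5 (st.MEM) no-port MEM/BR
  cy4 -> i6 (blt.BR) no-port BR/MEM
  cy5 -> i7 (ld.MEM) RAW r1
  cy6 -> i8 (mul.MUL) no-port MUL/MUL
  cy7 -> i9 (mulh.MUL) tail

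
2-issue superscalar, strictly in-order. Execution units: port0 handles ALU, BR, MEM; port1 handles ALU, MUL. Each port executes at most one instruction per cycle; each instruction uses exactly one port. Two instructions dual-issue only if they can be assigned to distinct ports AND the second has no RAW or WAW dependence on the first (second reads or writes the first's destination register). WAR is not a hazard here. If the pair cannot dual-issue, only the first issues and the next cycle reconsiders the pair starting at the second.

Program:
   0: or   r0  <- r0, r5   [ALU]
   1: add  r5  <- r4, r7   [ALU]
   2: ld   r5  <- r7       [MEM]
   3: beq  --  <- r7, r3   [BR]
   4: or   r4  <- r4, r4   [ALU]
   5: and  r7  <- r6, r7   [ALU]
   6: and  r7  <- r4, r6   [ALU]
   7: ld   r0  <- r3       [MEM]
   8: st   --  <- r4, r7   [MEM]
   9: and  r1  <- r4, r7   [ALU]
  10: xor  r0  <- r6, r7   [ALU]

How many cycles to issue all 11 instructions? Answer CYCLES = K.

CYCLES = 7

[0] i0,i1  or.ALU;add.ALU  -- dual
[1] i2  ld.MEM  -- no-port MEM/BR
[2] i3,i4  beq.BR;or.ALU  -- dual
[3] i5  and.ALU  -- WAW r7
[4] i6,i7  and.ALU;ld.MEM  -- dual
[5] i8,i9  st.MEM;and.ALU  -- dual
[6] i10  xor.ALU  -- tail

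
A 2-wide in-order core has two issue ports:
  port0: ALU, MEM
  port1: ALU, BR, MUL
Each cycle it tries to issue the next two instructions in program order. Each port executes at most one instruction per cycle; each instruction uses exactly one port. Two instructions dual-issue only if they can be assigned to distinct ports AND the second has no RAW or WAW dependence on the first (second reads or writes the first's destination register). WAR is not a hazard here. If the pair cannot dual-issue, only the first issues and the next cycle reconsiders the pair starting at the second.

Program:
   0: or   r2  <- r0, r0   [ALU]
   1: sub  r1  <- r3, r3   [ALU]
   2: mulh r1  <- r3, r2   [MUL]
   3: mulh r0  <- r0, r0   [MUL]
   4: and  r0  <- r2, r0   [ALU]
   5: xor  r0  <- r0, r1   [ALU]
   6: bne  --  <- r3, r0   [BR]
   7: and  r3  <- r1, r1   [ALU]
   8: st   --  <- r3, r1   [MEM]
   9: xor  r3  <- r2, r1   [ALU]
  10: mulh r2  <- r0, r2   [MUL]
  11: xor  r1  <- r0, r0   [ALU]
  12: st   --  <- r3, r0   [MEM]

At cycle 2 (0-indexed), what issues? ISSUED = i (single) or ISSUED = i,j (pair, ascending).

ISSUED = 3

0. or;sub @i0+i1  | 2-wide
1. mulh @i2  | no-port MUL/MUL
2. mulh @i3  | RAW+WAW r0
3. and @i4  | RAW+WAW r0
4. xor @i5  | RAW r0
5. bne;and @i6+i7  | 2-wide
6. st;xor @i8+i9  | 2-wide
7. mulh;xor @i10+i11  | 2-wide
8. st @i12  | tail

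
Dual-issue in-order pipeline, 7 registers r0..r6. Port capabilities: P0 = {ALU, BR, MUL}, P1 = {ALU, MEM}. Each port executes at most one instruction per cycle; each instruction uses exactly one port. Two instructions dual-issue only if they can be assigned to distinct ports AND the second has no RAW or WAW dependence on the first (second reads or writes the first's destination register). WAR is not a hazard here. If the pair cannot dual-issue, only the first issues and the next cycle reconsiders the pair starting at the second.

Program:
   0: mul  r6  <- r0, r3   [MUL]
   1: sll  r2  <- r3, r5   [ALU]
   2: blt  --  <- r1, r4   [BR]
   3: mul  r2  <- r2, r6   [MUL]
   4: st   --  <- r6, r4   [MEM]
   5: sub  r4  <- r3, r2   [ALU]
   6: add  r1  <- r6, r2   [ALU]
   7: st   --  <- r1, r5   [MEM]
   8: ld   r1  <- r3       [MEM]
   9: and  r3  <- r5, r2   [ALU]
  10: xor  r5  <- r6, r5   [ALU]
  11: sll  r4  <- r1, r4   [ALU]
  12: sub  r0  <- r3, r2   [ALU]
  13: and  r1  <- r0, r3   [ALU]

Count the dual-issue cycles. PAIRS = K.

0. mul sll @i0&i1  | 2-wide
1. blt @i2  | no-port BR/MUL
2. mul st @i3&i4  | 2-wide
3. sub add @i5&i6  | 2-wide
4. st @i7  | no-port MEM/MEM
5. ld and @i8&i9  | 2-wide
6. xor sll @i10&i11  | 2-wide
7. sub @i12  | RAW r0
8. and @i13  | tail

PAIRS = 5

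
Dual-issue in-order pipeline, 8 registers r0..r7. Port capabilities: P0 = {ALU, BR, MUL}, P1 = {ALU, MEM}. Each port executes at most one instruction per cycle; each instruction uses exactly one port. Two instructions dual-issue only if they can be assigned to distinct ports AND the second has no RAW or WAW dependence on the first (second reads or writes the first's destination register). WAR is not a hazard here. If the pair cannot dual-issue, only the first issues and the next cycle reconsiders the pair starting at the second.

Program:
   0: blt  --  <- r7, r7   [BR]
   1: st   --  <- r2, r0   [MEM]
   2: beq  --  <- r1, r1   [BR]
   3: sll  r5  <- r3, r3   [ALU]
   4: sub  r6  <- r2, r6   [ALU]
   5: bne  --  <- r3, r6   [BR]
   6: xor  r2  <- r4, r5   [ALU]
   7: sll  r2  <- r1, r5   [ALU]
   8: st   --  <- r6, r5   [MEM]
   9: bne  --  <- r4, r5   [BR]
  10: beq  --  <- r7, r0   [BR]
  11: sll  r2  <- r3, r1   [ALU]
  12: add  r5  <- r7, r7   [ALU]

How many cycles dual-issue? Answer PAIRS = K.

0. blt/st @i0+i1  | 2-wide
1. beq/sll @i2+i3  | 2-wide
2. sub @i4  | RAW r6
3. bne/xor @i5+i6  | 2-wide
4. sll/st @i7+i8  | 2-wide
5. bne @i9  | no-port BR/BR
6. beq/sll @i10+i11  | 2-wide
7. add @i12  | tail

PAIRS = 5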